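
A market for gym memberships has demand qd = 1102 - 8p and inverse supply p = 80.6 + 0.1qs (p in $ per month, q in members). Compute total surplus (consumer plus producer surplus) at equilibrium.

Total surplus = 7258.05

Inverting to quantity form: qs = -806 + 10p.
At equilibrium qd = qs, so 1102 - 8p = -806 + 10p; collecting terms, 1908 = 18p and p* = 106.
Then q* = 1102 - 8(106) = 254.
Demand choke price = 137.75; supply choke price = 80.6. CS = ½(137.75 - 106)(254) = 4032.25; PS = ½(106 - 80.6)(254) = 3225.8. Total surplus = 7258.05.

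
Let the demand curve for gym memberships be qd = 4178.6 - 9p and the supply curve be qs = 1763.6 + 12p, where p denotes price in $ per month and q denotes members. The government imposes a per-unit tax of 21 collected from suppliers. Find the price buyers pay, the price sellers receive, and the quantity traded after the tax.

With a tax of 21 on suppliers, they supply based on the net price p_s = p_b - 21, so qs = 1511.6 + 12p_b.
Equate demand and the shifted supply: 4178.6 - 9p_b = 1511.6 + 12p_b, giving 21p_b = 2667, so p_b = 127.
Then p_s = 127 - 21 = 106 and q = 4178.6 - 9(127) = 3035.6.

p_b = 127, p_s = 106, q = 3035.6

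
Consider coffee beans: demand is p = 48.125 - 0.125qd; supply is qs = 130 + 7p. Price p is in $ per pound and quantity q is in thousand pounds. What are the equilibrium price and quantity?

p* = 17, q* = 249

In direct form, qd = 385 - 8p.
The market clears where 385 - 8p = 130 + 7p. Rearranging, 15p = 255, hence p* = 17.
Plugging p* into demand: q* = 385 - 8(17) = 249.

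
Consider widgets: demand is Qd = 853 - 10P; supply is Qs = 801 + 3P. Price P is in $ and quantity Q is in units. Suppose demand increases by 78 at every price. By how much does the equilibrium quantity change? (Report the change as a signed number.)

The market clears where 853 - 10P = 801 + 3P. Rearranging, 13P = 52, hence P* = 4.
Substitute back: Q* = 853 - 10(4) = 813.
After the shift, demand is Qd = 931 - 10P.
The new intersection has 130 = 13P, i.e. P = 10, Q = 831.
ΔQ = 831 - 813 = 18.

ΔQ = 18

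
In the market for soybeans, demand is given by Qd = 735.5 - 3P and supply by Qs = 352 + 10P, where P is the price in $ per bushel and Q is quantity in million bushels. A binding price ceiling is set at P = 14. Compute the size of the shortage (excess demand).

Shortage = 201.5

Evaluating both curves at the ceiling price 14 gives Qd = 693.5, Qs = 492.
Shortage = Qd - Qs = 693.5 - 492 = 201.5.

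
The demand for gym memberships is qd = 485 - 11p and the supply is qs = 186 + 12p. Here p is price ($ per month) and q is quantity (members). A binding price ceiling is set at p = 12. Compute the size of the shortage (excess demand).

With p fixed at 12, quantity demanded is 353 and quantity supplied is 330.
Shortage = qd - qs = 353 - 330 = 23.

Shortage = 23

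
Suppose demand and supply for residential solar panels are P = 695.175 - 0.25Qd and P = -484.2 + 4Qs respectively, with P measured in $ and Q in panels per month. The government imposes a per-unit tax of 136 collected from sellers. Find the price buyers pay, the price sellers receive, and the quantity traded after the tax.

Inverting to quantity form: Qd = 2780.7 - 4P and Qs = 121.05 + 0.25P.
With a tax of 136 on sellers, they supply based on the net price P_s = P_b - 136, so Qs = 87.05 + 0.25P_b.
Market clearing requires 2780.7 - 4P_b = 87.05 + 0.25P_b; hence 2693.65 = 4.25P_b and P_b = 633.8.
Then P_s = 633.8 - 136 = 497.8 and Q = 2780.7 - 4(633.8) = 245.5.

P_b = 633.8, P_s = 497.8, Q = 245.5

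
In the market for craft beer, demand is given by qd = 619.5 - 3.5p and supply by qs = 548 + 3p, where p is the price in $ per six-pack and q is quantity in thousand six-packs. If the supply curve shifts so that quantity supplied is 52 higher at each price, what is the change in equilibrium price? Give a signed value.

Δp = -8

Set qd = qs: 619.5 - 3.5p = 548 + 3p, so 71.5 = 6.5p and p* = 11.
Then q* = 619.5 - 3.5(11) = 581.
After the shift, supply is qs = 600 + 3p.
Re-solving, 6.5p = 19.5 gives p = 3 and q = 609.
Δp = 3 - 11 = -8.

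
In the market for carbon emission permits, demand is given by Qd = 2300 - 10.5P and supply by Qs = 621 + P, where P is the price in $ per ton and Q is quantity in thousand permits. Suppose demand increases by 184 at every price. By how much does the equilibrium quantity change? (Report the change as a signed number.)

ΔQ = 16

The market clears where 2300 - 10.5P = 621 + P. Rearranging, 11.5P = 1679, hence P* = 146.
Substitute back: Q* = 2300 - 10.5(146) = 767.
After the shift, demand is Qd = 2484 - 10.5P.
The new intersection has 1863 = 11.5P, i.e. P = 162, Q = 783.
ΔQ = 783 - 767 = 16.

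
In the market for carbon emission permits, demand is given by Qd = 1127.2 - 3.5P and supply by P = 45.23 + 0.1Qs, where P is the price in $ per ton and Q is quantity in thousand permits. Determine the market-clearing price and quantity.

Solving each curve for Q: Qs = -452.3 + 10P.
Equating demand and supply, 1127.2 - 3.5P = -452.3 + 10P gives 13.5P = 1579.5, so P* = 117.
From the demand curve, Q* = 1127.2 - 3.5(117) = 717.7.

P* = 117, Q* = 717.7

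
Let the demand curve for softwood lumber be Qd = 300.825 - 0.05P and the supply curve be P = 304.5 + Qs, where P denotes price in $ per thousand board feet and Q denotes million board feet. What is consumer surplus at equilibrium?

Rewriting in direct form: Qs = -304.5 + P.
Equating demand and supply, 300.825 - 0.05P = -304.5 + P gives 1.05P = 605.325, so P* = 576.5.
Then Q* = 300.825 - 0.05(576.5) = 272.
Demand choke price (Qd = 0): P = 300.825/0.05 = 6016.5. Consumer surplus = ½ × (6016.5 - 576.5) × 272 = 739840.

Consumer surplus = 739840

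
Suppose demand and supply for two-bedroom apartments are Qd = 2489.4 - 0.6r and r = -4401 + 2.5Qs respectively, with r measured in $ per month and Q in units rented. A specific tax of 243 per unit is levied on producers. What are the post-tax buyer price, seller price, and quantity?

Solving each curve for Q: Qs = 1760.4 + 0.4r.
Producers keep r_s = r_b - 243 per unit, so supply in terms of the buyer price is Qs = 1663.2 + 0.4r_b.
Equate demand and the shifted supply: 2489.4 - 0.6r_b = 1663.2 + 0.4r_b, giving r_b = 826.2, so r_b = 826.2.
So r_s = 583.2 and the quantity traded is Q = 2489.4 - 0.6(826.2) = 1993.68.

r_b = 826.2, r_s = 583.2, Q = 1993.68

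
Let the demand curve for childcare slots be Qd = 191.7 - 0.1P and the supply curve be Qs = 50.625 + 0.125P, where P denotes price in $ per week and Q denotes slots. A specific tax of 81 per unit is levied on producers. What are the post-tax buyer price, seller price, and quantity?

Producers keep P_s = P_b - 81 per unit, so supply in terms of the buyer price is Qs = 40.5 + 0.125P_b.
Set Qd = Qs: 191.7 - 0.1P_b = 40.5 + 0.125P_b, so 151.2 = 0.225P_b and P_b = 672.
So P_s = 591 and the quantity traded is Q = 191.7 - 0.1(672) = 124.5.

P_b = 672, P_s = 591, Q = 124.5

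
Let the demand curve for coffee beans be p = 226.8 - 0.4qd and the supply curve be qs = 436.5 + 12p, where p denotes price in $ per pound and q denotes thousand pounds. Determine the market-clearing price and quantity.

In direct form, qd = 567 - 2.5p.
The market clears where 567 - 2.5p = 436.5 + 12p. Rearranging, 14.5p = 130.5, hence p* = 9.
From the demand curve, q* = 567 - 2.5(9) = 544.5.

p* = 9, q* = 544.5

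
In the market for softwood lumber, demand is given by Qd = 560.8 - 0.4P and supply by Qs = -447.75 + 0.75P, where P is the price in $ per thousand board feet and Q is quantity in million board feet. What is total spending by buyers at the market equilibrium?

The market clears where 560.8 - 0.4P = -447.75 + 0.75P. Rearranging, 1.15P = 1008.55, hence P* = 877.
Substitute back: Q* = 560.8 - 0.4(877) = 210.
Total spending by buyers = P* × Q* = 877 × 210 = 184170.

Total spending by buyers = 184170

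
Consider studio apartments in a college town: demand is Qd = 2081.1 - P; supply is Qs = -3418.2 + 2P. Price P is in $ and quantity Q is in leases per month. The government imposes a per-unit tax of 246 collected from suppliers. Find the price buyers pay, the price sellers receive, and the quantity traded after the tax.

P_b = 1997.1, P_s = 1751.1, Q = 84

The tax drives a wedge P_b - P_s = 246. Substituting P_s = P_b - 246 into supply: Qs = -3910.2 + 2P_b.
Set Qd = Qs: 2081.1 - P_b = -3910.2 + 2P_b, so 5991.3 = 3P_b and P_b = 1997.1.
Then P_s = 1997.1 - 246 = 1751.1 and Q = 2081.1 - 1997.1 = 84.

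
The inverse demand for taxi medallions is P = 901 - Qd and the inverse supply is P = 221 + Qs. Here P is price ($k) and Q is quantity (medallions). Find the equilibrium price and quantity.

Inverting to quantity form: Qd = 901 - P and Qs = -221 + P.
At equilibrium Qd = Qs, so 901 - P = -221 + P; collecting terms, 1122 = 2P and P* = 561.
Substitute back: Q* = 901 - 561 = 340.

P* = 561, Q* = 340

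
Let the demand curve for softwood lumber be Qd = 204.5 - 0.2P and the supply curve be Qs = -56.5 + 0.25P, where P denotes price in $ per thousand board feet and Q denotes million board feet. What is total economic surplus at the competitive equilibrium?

Total surplus = 35245.125

Set Qd = Qs: 204.5 - 0.2P = -56.5 + 0.25P, so 261 = 0.45P and P* = 580.
Then Q* = 204.5 - 0.2(580) = 88.5.
Demand choke price = 1022.5; supply choke price = 226. CS = ½(1022.5 - 580)(88.5) = 19580.625; PS = ½(580 - 226)(88.5) = 15664.5. Total surplus = 35245.125.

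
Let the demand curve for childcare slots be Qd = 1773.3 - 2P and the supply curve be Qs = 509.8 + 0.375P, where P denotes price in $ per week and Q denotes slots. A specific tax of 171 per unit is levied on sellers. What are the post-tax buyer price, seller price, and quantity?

P_b = 559, P_s = 388, Q = 655.3

With a tax of 171 on sellers, they supply based on the net price P_s = P_b - 171, so Qs = 445.675 + 0.375P_b.
Equate demand and the shifted supply: 1773.3 - 2P_b = 445.675 + 0.375P_b, giving 2.375P_b = 1327.625, so P_b = 559.
Then P_s = 559 - 171 = 388 and Q = 1773.3 - 2(559) = 655.3.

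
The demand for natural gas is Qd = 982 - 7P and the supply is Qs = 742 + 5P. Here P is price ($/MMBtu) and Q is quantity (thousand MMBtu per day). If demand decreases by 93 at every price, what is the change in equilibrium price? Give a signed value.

Equating demand and supply, 982 - 7P = 742 + 5P gives 12P = 240, so P* = 20.
Plugging P* into demand: Q* = 982 - 7(20) = 842.
After the shift, demand is Qd = 889 - 7P.
The new intersection has 147 = 12P, i.e. P = 12.25, Q = 803.25.
ΔP = 12.25 - 20 = -7.75.

ΔP = -7.75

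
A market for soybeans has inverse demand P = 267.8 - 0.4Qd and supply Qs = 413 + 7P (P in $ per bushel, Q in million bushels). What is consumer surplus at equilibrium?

Consumer surplus = 72480.8

Rewriting in direct form: Qd = 669.5 - 2.5P.
The market clears where 669.5 - 2.5P = 413 + 7P. Rearranging, 9.5P = 256.5, hence P* = 27.
Then Q* = 669.5 - 2.5(27) = 602.
Demand choke price (Qd = 0): P = 669.5/2.5 = 267.8. Consumer surplus = ½ × (267.8 - 27) × 602 = 72480.8.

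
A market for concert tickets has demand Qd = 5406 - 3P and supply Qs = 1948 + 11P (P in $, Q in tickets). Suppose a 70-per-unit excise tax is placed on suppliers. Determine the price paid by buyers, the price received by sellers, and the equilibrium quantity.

P_b = 302, P_s = 232, Q = 4500

The tax drives a wedge P_b - P_s = 70. Substituting P_s = P_b - 70 into supply: Qs = 1178 + 11P_b.
Market clearing requires 5406 - 3P_b = 1178 + 11P_b; hence 4228 = 14P_b and P_b = 302.
So P_s = 232 and the quantity traded is Q = 5406 - 3(302) = 4500.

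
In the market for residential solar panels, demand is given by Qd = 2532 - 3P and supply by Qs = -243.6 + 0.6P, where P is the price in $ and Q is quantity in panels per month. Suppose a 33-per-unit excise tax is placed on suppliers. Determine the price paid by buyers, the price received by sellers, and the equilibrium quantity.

The tax drives a wedge P_b - P_s = 33. Substituting P_s = P_b - 33 into supply: Qs = -263.4 + 0.6P_b.
Market clearing requires 2532 - 3P_b = -263.4 + 0.6P_b; hence 2795.4 = 3.6P_b and P_b = 776.5.
So P_s = 743.5 and the quantity traded is Q = 2532 - 3(776.5) = 202.5.

P_b = 776.5, P_s = 743.5, Q = 202.5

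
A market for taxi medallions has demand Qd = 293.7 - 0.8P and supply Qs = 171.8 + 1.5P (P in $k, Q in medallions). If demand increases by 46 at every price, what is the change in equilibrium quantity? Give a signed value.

ΔQ = 30

Equating demand and supply, 293.7 - 0.8P = 171.8 + 1.5P gives 2.3P = 121.9, so P* = 53.
Substitute back: Q* = 293.7 - 0.8(53) = 251.3.
After the shift, demand is Qd = 339.7 - 0.8P.
Re-solving, 2.3P = 167.9 gives P = 73 and Q = 281.3.
ΔQ = 281.3 - 251.3 = 30.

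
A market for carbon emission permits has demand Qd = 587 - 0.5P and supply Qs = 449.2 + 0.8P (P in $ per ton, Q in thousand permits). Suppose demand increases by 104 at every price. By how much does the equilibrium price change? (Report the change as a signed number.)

ΔP = 80

Set Qd = Qs: 587 - 0.5P = 449.2 + 0.8P, so 137.8 = 1.3P and P* = 106.
Substitute back: Q* = 587 - 0.5(106) = 534.
After the shift, demand is Qd = 691 - 0.5P.
Re-solving, 1.3P = 241.8 gives P = 186 and Q = 598.
ΔP = 186 - 106 = 80.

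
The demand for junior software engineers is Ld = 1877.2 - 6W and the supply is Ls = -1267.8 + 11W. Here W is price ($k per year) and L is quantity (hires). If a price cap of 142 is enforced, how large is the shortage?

Evaluating both curves at the ceiling price 142 gives Ld = 1025.2, Ls = 294.2.
Shortage = Ld - Ls = 1025.2 - 294.2 = 731.

Shortage = 731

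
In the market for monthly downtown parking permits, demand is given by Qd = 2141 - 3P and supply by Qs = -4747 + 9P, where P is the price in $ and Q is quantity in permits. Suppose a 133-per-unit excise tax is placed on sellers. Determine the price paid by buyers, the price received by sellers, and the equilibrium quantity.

P_b = 673.75, P_s = 540.75, Q = 119.75

With a tax of 133 on sellers, they supply based on the net price P_s = P_b - 133, so Qs = -5944 + 9P_b.
Set Qd = Qs: 2141 - 3P_b = -5944 + 9P_b, so 8085 = 12P_b and P_b = 673.75.
So P_s = 540.75 and the quantity traded is Q = 2141 - 3(673.75) = 119.75.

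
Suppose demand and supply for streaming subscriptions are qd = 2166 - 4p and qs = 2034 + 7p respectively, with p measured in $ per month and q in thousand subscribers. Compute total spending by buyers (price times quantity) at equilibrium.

Total spending by buyers = 25416

Set qd = qs: 2166 - 4p = 2034 + 7p, so 132 = 11p and p* = 12.
From the demand curve, q* = 2166 - 4(12) = 2118.
Total spending by buyers = p* × q* = 12 × 2118 = 25416.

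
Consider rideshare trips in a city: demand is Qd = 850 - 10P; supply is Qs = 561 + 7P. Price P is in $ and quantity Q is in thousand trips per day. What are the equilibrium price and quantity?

At equilibrium Qd = Qs, so 850 - 10P = 561 + 7P; collecting terms, 289 = 17P and P* = 17.
From the demand curve, Q* = 850 - 10(17) = 680.

P* = 17, Q* = 680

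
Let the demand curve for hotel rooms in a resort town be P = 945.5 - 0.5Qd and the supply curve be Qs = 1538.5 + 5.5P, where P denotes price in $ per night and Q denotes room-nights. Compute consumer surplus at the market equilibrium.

Consumer surplus = 807302.25

Inverting to quantity form: Qd = 1891 - 2P.
Set Qd = Qs: 1891 - 2P = 1538.5 + 5.5P, so 352.5 = 7.5P and P* = 47.
Then Q* = 1891 - 2(47) = 1797.
Demand choke price (Qd = 0): P = 1891/2 = 945.5. Consumer surplus = ½ × (945.5 - 47) × 1797 = 807302.25.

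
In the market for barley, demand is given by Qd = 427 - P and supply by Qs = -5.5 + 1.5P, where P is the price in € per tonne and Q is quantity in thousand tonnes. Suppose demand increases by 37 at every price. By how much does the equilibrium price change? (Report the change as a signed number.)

At equilibrium Qd = Qs, so 427 - P = -5.5 + 1.5P; collecting terms, 432.5 = 2.5P and P* = 173.
Plugging P* into demand: Q* = 427 - 173 = 254.
After the shift, demand is Qd = 464 - P.
New equilibrium: 469.5 = 2.5P, so P = 187.8 and Q = 276.2.
ΔP = 187.8 - 173 = 14.8.

ΔP = 14.8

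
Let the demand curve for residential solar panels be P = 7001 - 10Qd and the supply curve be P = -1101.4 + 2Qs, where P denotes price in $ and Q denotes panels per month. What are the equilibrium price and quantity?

Inverting to quantity form: Qd = 700.1 - 0.1P and Qs = 550.7 + 0.5P.
The market clears where 700.1 - 0.1P = 550.7 + 0.5P. Rearranging, 0.6P = 149.4, hence P* = 249.
Plugging P* into demand: Q* = 700.1 - 0.1(249) = 675.2.

P* = 249, Q* = 675.2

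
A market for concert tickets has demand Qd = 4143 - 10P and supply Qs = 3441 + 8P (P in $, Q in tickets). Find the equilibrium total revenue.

The market clears where 4143 - 10P = 3441 + 8P. Rearranging, 18P = 702, hence P* = 39.
Plugging P* into demand: Q* = 4143 - 10(39) = 3753.
Total revenue = P* × Q* = 39 × 3753 = 146367.

Total revenue = 146367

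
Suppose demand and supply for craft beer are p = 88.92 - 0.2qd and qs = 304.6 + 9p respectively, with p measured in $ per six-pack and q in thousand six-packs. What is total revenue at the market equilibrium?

In direct form, qd = 444.6 - 5p.
The market clears where 444.6 - 5p = 304.6 + 9p. Rearranging, 14p = 140, hence p* = 10.
Then q* = 444.6 - 5(10) = 394.6.
Total revenue = p* × q* = 10 × 394.6 = 3946.

Total revenue = 3946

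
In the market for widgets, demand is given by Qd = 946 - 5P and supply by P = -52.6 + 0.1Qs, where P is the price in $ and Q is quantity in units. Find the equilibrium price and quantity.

P* = 28, Q* = 806

In direct form, Qs = 526 + 10P.
At equilibrium Qd = Qs, so 946 - 5P = 526 + 10P; collecting terms, 420 = 15P and P* = 28.
From the demand curve, Q* = 946 - 5(28) = 806.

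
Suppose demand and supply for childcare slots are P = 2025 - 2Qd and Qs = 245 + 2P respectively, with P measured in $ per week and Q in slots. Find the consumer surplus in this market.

Consumer surplus = 737881

Rewriting in direct form: Qd = 1012.5 - 0.5P.
At equilibrium Qd = Qs, so 1012.5 - 0.5P = 245 + 2P; collecting terms, 767.5 = 2.5P and P* = 307.
Then Q* = 1012.5 - 0.5(307) = 859.
Demand choke price (Qd = 0): P = 1012.5/0.5 = 2025. Consumer surplus = ½ × (2025 - 307) × 859 = 737881.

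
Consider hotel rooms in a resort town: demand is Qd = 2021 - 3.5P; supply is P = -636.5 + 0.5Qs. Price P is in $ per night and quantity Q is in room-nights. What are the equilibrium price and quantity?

P* = 136, Q* = 1545

Solving each curve for Q: Qs = 1273 + 2P.
The market clears where 2021 - 3.5P = 1273 + 2P. Rearranging, 5.5P = 748, hence P* = 136.
Then Q* = 2021 - 3.5(136) = 1545.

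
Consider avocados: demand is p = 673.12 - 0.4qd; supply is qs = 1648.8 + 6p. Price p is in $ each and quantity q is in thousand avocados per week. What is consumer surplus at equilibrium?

Rewriting in direct form: qd = 1682.8 - 2.5p.
Set qd = qs: 1682.8 - 2.5p = 1648.8 + 6p, so 34 = 8.5p and p* = 4.
Plugging p* into demand: q* = 1682.8 - 2.5(4) = 1672.8.
Demand choke price (qd = 0): p = 1682.8/2.5 = 673.12. Consumer surplus = ½ × (673.12 - 4) × 1672.8 = 559651.968.

Consumer surplus = 559651.968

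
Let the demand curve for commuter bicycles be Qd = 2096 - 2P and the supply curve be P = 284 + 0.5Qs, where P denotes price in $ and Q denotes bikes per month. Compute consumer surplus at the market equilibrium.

In direct form, Qs = -568 + 2P.
The market clears where 2096 - 2P = -568 + 2P. Rearranging, 4P = 2664, hence P* = 666.
Plugging P* into demand: Q* = 2096 - 2(666) = 764.
Demand choke price (Qd = 0): P = 2096/2 = 1048. Consumer surplus = ½ × (1048 - 666) × 764 = 145924.

Consumer surplus = 145924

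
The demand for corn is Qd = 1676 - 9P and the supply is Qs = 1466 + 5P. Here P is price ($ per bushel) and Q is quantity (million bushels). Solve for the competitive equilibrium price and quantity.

P* = 15, Q* = 1541

At equilibrium Qd = Qs, so 1676 - 9P = 1466 + 5P; collecting terms, 210 = 14P and P* = 15.
Then Q* = 1676 - 9(15) = 1541.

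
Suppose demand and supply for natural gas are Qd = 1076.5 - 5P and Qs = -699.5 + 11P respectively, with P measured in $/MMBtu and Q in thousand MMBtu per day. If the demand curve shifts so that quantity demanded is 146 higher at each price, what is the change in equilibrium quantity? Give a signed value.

At equilibrium Qd = Qs, so 1076.5 - 5P = -699.5 + 11P; collecting terms, 1776 = 16P and P* = 111.
Plugging P* into demand: Q* = 1076.5 - 5(111) = 521.5.
After the shift, demand is Qd = 1222.5 - 5P.
The new intersection has 1922 = 16P, i.e. P = 120.125, Q = 621.875.
ΔQ = 621.875 - 521.5 = 100.375.

ΔQ = 100.375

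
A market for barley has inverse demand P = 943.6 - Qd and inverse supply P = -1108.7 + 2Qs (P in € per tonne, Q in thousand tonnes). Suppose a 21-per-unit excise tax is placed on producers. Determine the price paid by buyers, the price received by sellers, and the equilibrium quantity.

P_b = 266.5, P_s = 245.5, Q = 677.1

Rewriting in direct form: Qd = 943.6 - P and Qs = 554.35 + 0.5P.
Producers keep P_s = P_b - 21 per unit, so supply in terms of the buyer price is Qs = 543.85 + 0.5P_b.
Set Qd = Qs: 943.6 - P_b = 543.85 + 0.5P_b, so 399.75 = 1.5P_b and P_b = 266.5.
Then P_s = 266.5 - 21 = 245.5 and Q = 943.6 - 266.5 = 677.1.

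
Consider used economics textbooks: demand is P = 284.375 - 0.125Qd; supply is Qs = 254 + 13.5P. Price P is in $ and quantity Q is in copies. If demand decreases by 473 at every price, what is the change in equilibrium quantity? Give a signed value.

ΔQ = -297

Solving each curve for Q: Qd = 2275 - 8P.
At equilibrium Qd = Qs, so 2275 - 8P = 254 + 13.5P; collecting terms, 2021 = 21.5P and P* = 94.
Then Q* = 2275 - 8(94) = 1523.
After the shift, demand is Qd = 1802 - 8P.
New equilibrium: 1548 = 21.5P, so P = 72 and Q = 1226.
ΔQ = 1226 - 1523 = -297.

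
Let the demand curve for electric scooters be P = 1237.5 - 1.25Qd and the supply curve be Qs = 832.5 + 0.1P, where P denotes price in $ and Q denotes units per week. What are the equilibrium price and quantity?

In direct form, Qd = 990 - 0.8P.
At equilibrium Qd = Qs, so 990 - 0.8P = 832.5 + 0.1P; collecting terms, 157.5 = 0.9P and P* = 175.
From the demand curve, Q* = 990 - 0.8(175) = 850.

P* = 175, Q* = 850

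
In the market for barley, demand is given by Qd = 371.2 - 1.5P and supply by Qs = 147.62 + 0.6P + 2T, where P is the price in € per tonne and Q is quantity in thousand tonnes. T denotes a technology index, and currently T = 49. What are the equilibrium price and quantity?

With T = 49, supply is Qs = 245.62 + 0.6P.
Set Qd = Qs: 371.2 - 1.5P = 245.62 + 0.6P, so 125.58 = 2.1P and P* = 59.8.
Plugging P* into demand: Q* = 371.2 - 1.5(59.8) = 281.5.

P* = 59.8, Q* = 281.5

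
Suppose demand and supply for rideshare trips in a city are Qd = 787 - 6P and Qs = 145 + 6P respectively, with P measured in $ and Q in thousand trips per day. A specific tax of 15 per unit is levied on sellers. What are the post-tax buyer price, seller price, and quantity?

The tax drives a wedge P_b - P_s = 15. Substituting P_s = P_b - 15 into supply: Qs = 55 + 6P_b.
Set Qd = Qs: 787 - 6P_b = 55 + 6P_b, so 732 = 12P_b and P_b = 61.
Then P_s = 61 - 15 = 46 and Q = 787 - 6(61) = 421.

P_b = 61, P_s = 46, Q = 421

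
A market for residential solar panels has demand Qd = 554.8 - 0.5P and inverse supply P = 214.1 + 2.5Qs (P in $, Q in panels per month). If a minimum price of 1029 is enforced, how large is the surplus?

In direct form, Qs = -85.64 + 0.4P.
With P fixed at 1029, quantity demanded is 40.3 and quantity supplied is 325.96.
Surplus = Qs - Qd = 325.96 - 40.3 = 285.66.

Surplus = 285.66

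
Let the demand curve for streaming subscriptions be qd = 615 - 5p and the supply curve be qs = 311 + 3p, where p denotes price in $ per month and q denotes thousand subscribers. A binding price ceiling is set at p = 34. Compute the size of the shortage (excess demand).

Evaluating both curves at the ceiling price 34 gives qd = 445, qs = 413.
Shortage = qd - qs = 445 - 413 = 32.

Shortage = 32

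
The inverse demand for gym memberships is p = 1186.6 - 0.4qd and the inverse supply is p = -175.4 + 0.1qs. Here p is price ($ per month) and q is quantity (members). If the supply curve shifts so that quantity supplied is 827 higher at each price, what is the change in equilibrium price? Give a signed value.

Solving each curve for q: qd = 2966.5 - 2.5p and qs = 1754 + 10p.
The market clears where 2966.5 - 2.5p = 1754 + 10p. Rearranging, 12.5p = 1212.5, hence p* = 97.
Substitute back: q* = 2966.5 - 2.5(97) = 2724.
After the shift, supply is qs = 2581 + 10p.
New equilibrium: 385.5 = 12.5p, so p = 30.84 and q = 2889.4.
Δp = 30.84 - 97 = -66.16.

Δp = -66.16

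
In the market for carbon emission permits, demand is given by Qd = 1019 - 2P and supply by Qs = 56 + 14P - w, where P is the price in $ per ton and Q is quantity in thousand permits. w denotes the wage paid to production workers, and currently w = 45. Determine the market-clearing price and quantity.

With w = 45, supply is Qs = 11 + 14P.
The market clears where 1019 - 2P = 11 + 14P. Rearranging, 16P = 1008, hence P* = 63.
Then Q* = 1019 - 2(63) = 893.

P* = 63, Q* = 893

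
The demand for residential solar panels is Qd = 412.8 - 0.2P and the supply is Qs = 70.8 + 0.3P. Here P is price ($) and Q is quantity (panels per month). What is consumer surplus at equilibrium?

Set Qd = Qs: 412.8 - 0.2P = 70.8 + 0.3P, so 342 = 0.5P and P* = 684.
Substitute back: Q* = 412.8 - 0.2(684) = 276.
Demand choke price (Qd = 0): P = 412.8/0.2 = 2064. Consumer surplus = ½ × (2064 - 684) × 276 = 190440.

Consumer surplus = 190440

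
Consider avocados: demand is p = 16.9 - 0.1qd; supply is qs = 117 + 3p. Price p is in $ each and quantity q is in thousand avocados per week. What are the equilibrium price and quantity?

p* = 4, q* = 129

Rewriting in direct form: qd = 169 - 10p.
Set qd = qs: 169 - 10p = 117 + 3p, so 52 = 13p and p* = 4.
Plugging p* into demand: q* = 169 - 10(4) = 129.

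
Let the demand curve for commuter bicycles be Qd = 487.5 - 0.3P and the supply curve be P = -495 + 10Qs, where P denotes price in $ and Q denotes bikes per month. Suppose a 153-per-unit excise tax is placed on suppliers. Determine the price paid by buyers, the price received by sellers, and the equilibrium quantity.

Rewriting in direct form: Qs = 49.5 + 0.1P.
With a tax of 153 on suppliers, they supply based on the net price P_s = P_b - 153, so Qs = 34.2 + 0.1P_b.
Set Qd = Qs: 487.5 - 0.3P_b = 34.2 + 0.1P_b, so 453.3 = 0.4P_b and P_b = 1133.25.
Then P_s = 1133.25 - 153 = 980.25 and Q = 487.5 - 0.3(1133.25) = 147.525.

P_b = 1133.25, P_s = 980.25, Q = 147.525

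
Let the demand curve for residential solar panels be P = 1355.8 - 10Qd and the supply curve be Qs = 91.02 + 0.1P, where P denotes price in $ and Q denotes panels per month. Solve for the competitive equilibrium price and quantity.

P* = 222.8, Q* = 113.3

Inverting to quantity form: Qd = 135.58 - 0.1P.
At equilibrium Qd = Qs, so 135.58 - 0.1P = 91.02 + 0.1P; collecting terms, 44.56 = 0.2P and P* = 222.8.
Substitute back: Q* = 135.58 - 0.1(222.8) = 113.3.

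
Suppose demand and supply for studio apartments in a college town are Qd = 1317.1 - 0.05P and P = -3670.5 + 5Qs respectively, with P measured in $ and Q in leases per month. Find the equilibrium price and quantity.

P* = 2332, Q* = 1200.5

Inverting to quantity form: Qs = 734.1 + 0.2P.
At equilibrium Qd = Qs, so 1317.1 - 0.05P = 734.1 + 0.2P; collecting terms, 583 = 0.25P and P* = 2332.
From the demand curve, Q* = 1317.1 - 0.05(2332) = 1200.5.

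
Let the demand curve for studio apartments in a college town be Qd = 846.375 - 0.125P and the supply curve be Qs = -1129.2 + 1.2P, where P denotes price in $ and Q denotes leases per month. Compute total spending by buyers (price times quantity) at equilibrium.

Total spending by buyers = 984060

At equilibrium Qd = Qs, so 846.375 - 0.125P = -1129.2 + 1.2P; collecting terms, 1975.575 = 1.325P and P* = 1491.
Then Q* = 846.375 - 0.125(1491) = 660.
Total spending by buyers = P* × Q* = 1491 × 660 = 984060.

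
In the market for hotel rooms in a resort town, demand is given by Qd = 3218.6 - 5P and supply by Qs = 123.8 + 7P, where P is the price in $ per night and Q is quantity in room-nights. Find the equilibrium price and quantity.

P* = 257.9, Q* = 1929.1

At equilibrium Qd = Qs, so 3218.6 - 5P = 123.8 + 7P; collecting terms, 3094.8 = 12P and P* = 257.9.
Substitute back: Q* = 3218.6 - 5(257.9) = 1929.1.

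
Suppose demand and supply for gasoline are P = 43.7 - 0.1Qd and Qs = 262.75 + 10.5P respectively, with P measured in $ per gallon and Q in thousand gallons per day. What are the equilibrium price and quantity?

Inverting to quantity form: Qd = 437 - 10P.
The market clears where 437 - 10P = 262.75 + 10.5P. Rearranging, 20.5P = 174.25, hence P* = 8.5.
Substitute back: Q* = 437 - 10(8.5) = 352.

P* = 8.5, Q* = 352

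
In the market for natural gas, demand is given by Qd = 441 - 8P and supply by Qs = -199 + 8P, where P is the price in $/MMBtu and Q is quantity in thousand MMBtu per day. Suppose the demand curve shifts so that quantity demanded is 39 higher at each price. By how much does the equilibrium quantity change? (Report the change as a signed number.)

At equilibrium Qd = Qs, so 441 - 8P = -199 + 8P; collecting terms, 640 = 16P and P* = 40.
Substitute back: Q* = 441 - 8(40) = 121.
After the shift, demand is Qd = 480 - 8P.
The new intersection has 679 = 16P, i.e. P = 42.4375, Q = 140.5.
ΔQ = 140.5 - 121 = 19.5.

ΔQ = 19.5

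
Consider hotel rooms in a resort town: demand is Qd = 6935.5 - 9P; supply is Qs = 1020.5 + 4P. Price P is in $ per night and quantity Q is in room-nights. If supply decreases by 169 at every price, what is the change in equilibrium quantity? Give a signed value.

ΔQ = -117

Equating demand and supply, 6935.5 - 9P = 1020.5 + 4P gives 13P = 5915, so P* = 455.
From the demand curve, Q* = 6935.5 - 9(455) = 2840.5.
After the shift, supply is Qs = 851.5 + 4P.
New equilibrium: 6084 = 13P, so P = 468 and Q = 2723.5.
ΔQ = 2723.5 - 2840.5 = -117.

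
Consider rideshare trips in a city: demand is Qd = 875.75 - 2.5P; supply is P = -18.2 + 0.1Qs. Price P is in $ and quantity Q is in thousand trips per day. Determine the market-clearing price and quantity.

P* = 55.5, Q* = 737

In direct form, Qs = 182 + 10P.
At equilibrium Qd = Qs, so 875.75 - 2.5P = 182 + 10P; collecting terms, 693.75 = 12.5P and P* = 55.5.
From the demand curve, Q* = 875.75 - 2.5(55.5) = 737.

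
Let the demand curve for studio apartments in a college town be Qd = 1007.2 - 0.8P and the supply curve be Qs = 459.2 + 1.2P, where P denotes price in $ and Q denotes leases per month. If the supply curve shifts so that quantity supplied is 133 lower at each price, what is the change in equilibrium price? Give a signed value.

Equating demand and supply, 1007.2 - 0.8P = 459.2 + 1.2P gives 2P = 548, so P* = 274.
Plugging P* into demand: Q* = 1007.2 - 0.8(274) = 788.
After the shift, supply is Qs = 326.2 + 1.2P.
New equilibrium: 681 = 2P, so P = 340.5 and Q = 734.8.
ΔP = 340.5 - 274 = 66.5.

ΔP = 66.5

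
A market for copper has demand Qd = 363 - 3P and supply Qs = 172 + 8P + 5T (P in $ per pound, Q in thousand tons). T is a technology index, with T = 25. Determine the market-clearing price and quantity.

With T = 25, supply is Qs = 297 + 8P.
Set Qd = Qs: 363 - 3P = 297 + 8P, so 66 = 11P and P* = 6.
Then Q* = 363 - 3(6) = 345.

P* = 6, Q* = 345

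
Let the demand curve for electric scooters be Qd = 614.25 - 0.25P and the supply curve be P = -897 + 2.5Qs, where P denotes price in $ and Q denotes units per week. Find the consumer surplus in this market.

Inverting to quantity form: Qs = 358.8 + 0.4P.
At equilibrium Qd = Qs, so 614.25 - 0.25P = 358.8 + 0.4P; collecting terms, 255.45 = 0.65P and P* = 393.
From the demand curve, Q* = 614.25 - 0.25(393) = 516.
Demand choke price (Qd = 0): P = 614.25/0.25 = 2457. Consumer surplus = ½ × (2457 - 393) × 516 = 532512.

Consumer surplus = 532512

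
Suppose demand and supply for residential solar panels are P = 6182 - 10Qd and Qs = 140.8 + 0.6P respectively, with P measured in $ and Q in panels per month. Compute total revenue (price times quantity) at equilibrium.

Total revenue = 375100

Solving each curve for Q: Qd = 618.2 - 0.1P.
The market clears where 618.2 - 0.1P = 140.8 + 0.6P. Rearranging, 0.7P = 477.4, hence P* = 682.
Plugging P* into demand: Q* = 618.2 - 0.1(682) = 550.
Total revenue = P* × Q* = 682 × 550 = 375100.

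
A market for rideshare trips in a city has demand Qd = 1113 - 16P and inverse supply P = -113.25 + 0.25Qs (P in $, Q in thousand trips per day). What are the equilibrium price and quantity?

P* = 33, Q* = 585

Solving each curve for Q: Qs = 453 + 4P.
At equilibrium Qd = Qs, so 1113 - 16P = 453 + 4P; collecting terms, 660 = 20P and P* = 33.
From the demand curve, Q* = 1113 - 16(33) = 585.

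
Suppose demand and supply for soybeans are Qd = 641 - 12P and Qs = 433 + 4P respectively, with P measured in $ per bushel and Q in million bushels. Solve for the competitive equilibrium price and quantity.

Set Qd = Qs: 641 - 12P = 433 + 4P, so 208 = 16P and P* = 13.
Substitute back: Q* = 641 - 12(13) = 485.

P* = 13, Q* = 485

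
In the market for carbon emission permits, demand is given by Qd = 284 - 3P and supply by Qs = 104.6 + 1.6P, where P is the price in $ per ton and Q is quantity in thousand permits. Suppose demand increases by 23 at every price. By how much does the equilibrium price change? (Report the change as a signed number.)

Set Qd = Qs: 284 - 3P = 104.6 + 1.6P, so 179.4 = 4.6P and P* = 39.
From the demand curve, Q* = 284 - 3(39) = 167.
After the shift, demand is Qd = 307 - 3P.
The new intersection has 202.4 = 4.6P, i.e. P = 44, Q = 175.
ΔP = 44 - 39 = 5.

ΔP = 5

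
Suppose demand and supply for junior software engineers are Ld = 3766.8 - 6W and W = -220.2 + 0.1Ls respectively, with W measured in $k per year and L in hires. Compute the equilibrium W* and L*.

Rewriting in direct form: Ls = 2202 + 10W.
At equilibrium Ld = Ls, so 3766.8 - 6W = 2202 + 10W; collecting terms, 1564.8 = 16W and W* = 97.8.
Then L* = 3766.8 - 6(97.8) = 3180.

W* = 97.8, L* = 3180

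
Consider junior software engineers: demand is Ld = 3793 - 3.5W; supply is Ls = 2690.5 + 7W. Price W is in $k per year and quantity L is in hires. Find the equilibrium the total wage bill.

The market clears where 3793 - 3.5W = 2690.5 + 7W. Rearranging, 10.5W = 1102.5, hence W* = 105.
From the demand curve, L* = 3793 - 3.5(105) = 3425.5.
The total wage bill = W* × L* = 105 × 3425.5 = 359677.5.

The total wage bill = 359677.5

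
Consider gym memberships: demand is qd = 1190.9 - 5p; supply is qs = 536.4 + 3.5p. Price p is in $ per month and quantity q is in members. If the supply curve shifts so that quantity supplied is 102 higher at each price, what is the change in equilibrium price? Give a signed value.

Δp = -12

At equilibrium qd = qs, so 1190.9 - 5p = 536.4 + 3.5p; collecting terms, 654.5 = 8.5p and p* = 77.
From the demand curve, q* = 1190.9 - 5(77) = 805.9.
After the shift, supply is qs = 638.4 + 3.5p.
Re-solving, 8.5p = 552.5 gives p = 65 and q = 865.9.
Δp = 65 - 77 = -12.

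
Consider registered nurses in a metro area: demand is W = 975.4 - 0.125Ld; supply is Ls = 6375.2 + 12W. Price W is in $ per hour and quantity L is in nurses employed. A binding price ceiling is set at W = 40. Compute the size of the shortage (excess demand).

Shortage = 628

Inverting to quantity form: Ld = 7803.2 - 8W.
Evaluating both curves at the ceiling price 40 gives Ld = 7483.2, Ls = 6855.2.
Shortage = Ld - Ls = 7483.2 - 6855.2 = 628.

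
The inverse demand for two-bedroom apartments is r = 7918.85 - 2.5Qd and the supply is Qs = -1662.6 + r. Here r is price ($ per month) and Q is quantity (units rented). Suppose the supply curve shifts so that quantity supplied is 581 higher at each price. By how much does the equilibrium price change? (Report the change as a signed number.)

Rewriting in direct form: Qd = 3167.54 - 0.4r.
Set Qd = Qs: 3167.54 - 0.4r = -1662.6 + r, so 4830.14 = 1.4r and r* = 3450.1.
Then Q* = 3167.54 - 0.4(3450.1) = 1787.5.
After the shift, supply is Qs = -1081.6 + r.
New equilibrium: 4249.14 = 1.4r, so r = 3035.1 and Q = 1953.5.
Δr = 3035.1 - 3450.1 = -415.

Δr = -415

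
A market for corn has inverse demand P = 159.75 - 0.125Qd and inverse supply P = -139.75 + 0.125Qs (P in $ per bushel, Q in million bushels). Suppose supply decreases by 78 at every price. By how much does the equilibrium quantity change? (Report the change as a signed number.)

In direct form, Qd = 1278 - 8P and Qs = 1118 + 8P.
Set Qd = Qs: 1278 - 8P = 1118 + 8P, so 160 = 16P and P* = 10.
Then Q* = 1278 - 8(10) = 1198.
After the shift, supply is Qs = 1040 + 8P.
The new intersection has 238 = 16P, i.e. P = 14.875, Q = 1159.
ΔQ = 1159 - 1198 = -39.

ΔQ = -39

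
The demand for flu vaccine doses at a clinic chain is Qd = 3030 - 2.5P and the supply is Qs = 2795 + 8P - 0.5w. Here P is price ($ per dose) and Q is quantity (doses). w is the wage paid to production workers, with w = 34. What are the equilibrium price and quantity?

P* = 24, Q* = 2970

With w = 34, supply is Qs = 2778 + 8P.
Set Qd = Qs: 3030 - 2.5P = 2778 + 8P, so 252 = 10.5P and P* = 24.
Plugging P* into demand: Q* = 3030 - 2.5(24) = 2970.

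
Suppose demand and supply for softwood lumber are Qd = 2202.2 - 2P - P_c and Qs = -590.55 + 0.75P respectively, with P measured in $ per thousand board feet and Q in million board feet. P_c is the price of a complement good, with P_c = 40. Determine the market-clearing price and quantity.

With P_c = 40, demand is Qd = 2162.2 - 2P.
The market clears where 2162.2 - 2P = -590.55 + 0.75P. Rearranging, 2.75P = 2752.75, hence P* = 1001.
From the demand curve, Q* = 2162.2 - 2(1001) = 160.2.

P* = 1001, Q* = 160.2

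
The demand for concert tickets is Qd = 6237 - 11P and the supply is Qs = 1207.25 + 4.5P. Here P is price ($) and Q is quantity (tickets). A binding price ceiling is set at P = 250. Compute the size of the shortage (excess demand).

At P = 250: Qd = 3487 and Qs = 2332.25.
Shortage = Qd - Qs = 3487 - 2332.25 = 1154.75.

Shortage = 1154.75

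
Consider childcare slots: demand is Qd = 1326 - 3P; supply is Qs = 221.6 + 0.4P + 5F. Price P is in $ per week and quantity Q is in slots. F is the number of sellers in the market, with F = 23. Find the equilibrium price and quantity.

With F = 23, supply is Qs = 336.6 + 0.4P.
The market clears where 1326 - 3P = 336.6 + 0.4P. Rearranging, 3.4P = 989.4, hence P* = 291.
Plugging P* into demand: Q* = 1326 - 3(291) = 453.

P* = 291, Q* = 453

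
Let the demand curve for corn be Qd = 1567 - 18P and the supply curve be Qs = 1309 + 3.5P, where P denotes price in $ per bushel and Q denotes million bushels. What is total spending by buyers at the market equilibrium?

Total spending by buyers = 16212

At equilibrium Qd = Qs, so 1567 - 18P = 1309 + 3.5P; collecting terms, 258 = 21.5P and P* = 12.
Plugging P* into demand: Q* = 1567 - 18(12) = 1351.
Total spending by buyers = P* × Q* = 12 × 1351 = 16212.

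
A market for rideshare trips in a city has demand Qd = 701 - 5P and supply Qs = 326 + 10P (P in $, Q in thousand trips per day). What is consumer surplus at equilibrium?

At equilibrium Qd = Qs, so 701 - 5P = 326 + 10P; collecting terms, 375 = 15P and P* = 25.
From the demand curve, Q* = 701 - 5(25) = 576.
Demand choke price (Qd = 0): P = 701/5 = 140.2. Consumer surplus = ½ × (140.2 - 25) × 576 = 33177.6.

Consumer surplus = 33177.6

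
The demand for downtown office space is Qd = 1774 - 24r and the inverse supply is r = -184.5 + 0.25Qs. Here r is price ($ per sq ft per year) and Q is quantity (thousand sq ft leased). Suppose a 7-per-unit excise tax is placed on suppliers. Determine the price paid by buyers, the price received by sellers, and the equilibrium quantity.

r_b = 38, r_s = 31, Q = 862

Inverting to quantity form: Qs = 738 + 4r.
With a tax of 7 on suppliers, they supply based on the net price r_s = r_b - 7, so Qs = 710 + 4r_b.
Equate demand and the shifted supply: 1774 - 24r_b = 710 + 4r_b, giving 28r_b = 1064, so r_b = 38.
Then r_s = 38 - 7 = 31 and Q = 1774 - 24(38) = 862.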